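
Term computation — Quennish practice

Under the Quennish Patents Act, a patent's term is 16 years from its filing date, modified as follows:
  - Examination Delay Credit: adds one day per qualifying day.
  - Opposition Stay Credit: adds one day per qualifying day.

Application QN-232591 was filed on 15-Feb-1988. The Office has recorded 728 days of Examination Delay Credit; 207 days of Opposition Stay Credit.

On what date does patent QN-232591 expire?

September 7, 2006

Base term: filing date + 16 years → 15 February 2004.
Examination Delay Credit: +728 days → 12 February 2006.
Opposition Stay Credit: +207 days → 7 September 2006.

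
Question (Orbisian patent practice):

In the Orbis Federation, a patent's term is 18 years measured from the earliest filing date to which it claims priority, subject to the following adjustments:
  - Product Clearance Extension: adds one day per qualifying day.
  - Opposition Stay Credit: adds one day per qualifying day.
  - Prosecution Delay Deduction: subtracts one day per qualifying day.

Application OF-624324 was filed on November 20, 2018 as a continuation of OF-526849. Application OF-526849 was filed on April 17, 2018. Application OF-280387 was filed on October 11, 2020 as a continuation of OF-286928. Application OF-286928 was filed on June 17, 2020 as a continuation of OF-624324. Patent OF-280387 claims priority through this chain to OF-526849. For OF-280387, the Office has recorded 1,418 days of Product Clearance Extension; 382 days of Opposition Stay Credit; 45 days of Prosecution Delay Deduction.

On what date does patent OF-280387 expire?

February 5, 2041

Earliest priority filing: 17 April 2018.
Base term: 17 April 2018 + 18 years → 17 April 2036.
Product Clearance Extension: +1418 days → 5 March 2040.
Opposition Stay Credit: +382 days → 22 March 2041.
Prosecution Delay Deduction: −45 days → 5 February 2041.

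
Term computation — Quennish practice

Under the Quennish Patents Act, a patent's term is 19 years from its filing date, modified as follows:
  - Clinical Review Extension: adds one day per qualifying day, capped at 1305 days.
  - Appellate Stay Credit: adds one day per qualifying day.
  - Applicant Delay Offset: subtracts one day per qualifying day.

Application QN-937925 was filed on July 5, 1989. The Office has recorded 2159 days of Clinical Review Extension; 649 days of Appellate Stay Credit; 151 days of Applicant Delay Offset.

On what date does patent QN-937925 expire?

Base term: filing date + 19 years → 5 July 2008.
Clinical Review Extension: 2159 days claimed exceeds the 1305-day cap, so +1305 days → 31 January 2012.
Appellate Stay Credit: +649 days → 10 November 2013.
Applicant Delay Offset: −151 days → 12 June 2013.

June 12, 2013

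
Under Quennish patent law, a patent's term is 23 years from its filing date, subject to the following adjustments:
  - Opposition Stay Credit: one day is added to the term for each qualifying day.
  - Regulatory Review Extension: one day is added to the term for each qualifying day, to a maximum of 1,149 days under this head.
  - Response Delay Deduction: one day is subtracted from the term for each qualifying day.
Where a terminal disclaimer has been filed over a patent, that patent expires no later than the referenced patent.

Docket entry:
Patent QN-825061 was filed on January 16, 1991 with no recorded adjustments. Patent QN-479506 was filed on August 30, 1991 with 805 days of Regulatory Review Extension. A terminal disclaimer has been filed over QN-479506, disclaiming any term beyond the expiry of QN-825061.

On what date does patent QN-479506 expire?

Natural term of QN-479506:
  Base: filing + 23 years → 30 August 2014.
  Regulatory Review Extension: 805 days (within the 1149-day cap) → +805 days → 12 November 2016.
Expiry of referenced patent QN-825061:
  Base: filing + 23 years → 16 January 2014.
Terminal disclaimer: QN-479506 expires on the earlier of 12 November 2016 and 16 January 2014.

January 16, 2014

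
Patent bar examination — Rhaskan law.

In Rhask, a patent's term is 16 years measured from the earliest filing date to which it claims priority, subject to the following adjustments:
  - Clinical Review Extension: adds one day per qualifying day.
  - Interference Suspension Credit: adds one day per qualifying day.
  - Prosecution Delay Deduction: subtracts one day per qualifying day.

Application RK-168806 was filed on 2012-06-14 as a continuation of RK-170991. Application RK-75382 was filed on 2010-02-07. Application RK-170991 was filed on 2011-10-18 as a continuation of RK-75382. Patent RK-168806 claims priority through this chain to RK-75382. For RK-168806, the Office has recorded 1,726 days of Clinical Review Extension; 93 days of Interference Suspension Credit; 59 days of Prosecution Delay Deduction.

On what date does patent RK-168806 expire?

2030-12-03

Earliest priority filing: 7 February 2010.
Base term: 7 February 2010 + 16 years → 7 February 2026.
Clinical Review Extension: +1726 days → 30 October 2030.
Interference Suspension Credit: +93 days → 31 January 2031.
Prosecution Delay Deduction: −59 days → 3 December 2030.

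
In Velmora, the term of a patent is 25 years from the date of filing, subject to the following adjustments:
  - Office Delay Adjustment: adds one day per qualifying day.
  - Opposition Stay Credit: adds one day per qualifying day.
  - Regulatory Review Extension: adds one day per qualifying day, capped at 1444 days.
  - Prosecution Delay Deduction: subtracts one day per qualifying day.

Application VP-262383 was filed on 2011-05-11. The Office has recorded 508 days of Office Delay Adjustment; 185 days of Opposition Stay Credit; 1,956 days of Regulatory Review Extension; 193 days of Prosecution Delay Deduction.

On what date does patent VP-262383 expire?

Base term: filing date + 25 years → 11 May 2036.
Office Delay Adjustment: +508 days → 1 October 2037.
Opposition Stay Credit: +185 days → 4 April 2038.
Regulatory Review Extension: 1956 days claimed exceeds the 1444-day cap, so +1444 days → 18 March 2042.
Prosecution Delay Deduction: −193 days → 6 September 2041.

September 6, 2041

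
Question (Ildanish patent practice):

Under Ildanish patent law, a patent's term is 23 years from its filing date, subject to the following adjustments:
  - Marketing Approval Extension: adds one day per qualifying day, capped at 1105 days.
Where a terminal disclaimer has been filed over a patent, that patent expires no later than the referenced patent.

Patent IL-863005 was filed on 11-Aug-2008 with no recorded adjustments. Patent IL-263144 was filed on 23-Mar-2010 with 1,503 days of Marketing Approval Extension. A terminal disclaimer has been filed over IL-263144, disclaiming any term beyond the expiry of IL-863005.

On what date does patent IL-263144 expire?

Natural term of IL-263144:
  Base: filing + 23 years → 23 March 2033.
  Marketing Approval Extension: 1503 days claimed exceeds the 1105-day cap, so +1105 days → 1 April 2036.
Expiry of referenced patent IL-863005:
  Base: filing + 23 years → 11 August 2031.
Terminal disclaimer: IL-263144 expires on the earlier of 1 April 2036 and 11 August 2031.

2031-08-11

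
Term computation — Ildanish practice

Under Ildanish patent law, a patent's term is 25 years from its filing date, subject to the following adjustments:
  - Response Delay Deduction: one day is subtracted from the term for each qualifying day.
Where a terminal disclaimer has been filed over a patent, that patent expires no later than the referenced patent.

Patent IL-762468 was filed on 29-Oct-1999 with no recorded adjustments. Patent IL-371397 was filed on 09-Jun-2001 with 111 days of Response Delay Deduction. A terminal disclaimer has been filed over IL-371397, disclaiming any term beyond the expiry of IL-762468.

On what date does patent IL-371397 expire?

Natural term of IL-371397:
  Base: filing + 25 years → 9 June 2026.
  Response Delay Deduction: −111 days → 18 February 2026.
Expiry of referenced patent IL-762468:
  Base: filing + 25 years → 29 October 2024.
Terminal disclaimer: IL-371397 expires on the earlier of 18 February 2026 and 29 October 2024.

2024-10-29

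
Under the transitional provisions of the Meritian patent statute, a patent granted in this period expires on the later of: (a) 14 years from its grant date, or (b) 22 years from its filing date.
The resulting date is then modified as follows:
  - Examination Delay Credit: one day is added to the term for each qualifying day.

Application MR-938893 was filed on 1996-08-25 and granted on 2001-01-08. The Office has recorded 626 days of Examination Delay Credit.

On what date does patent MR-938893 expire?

(a) grant + 14 years → 8 January 2015.
(b) filing + 22 years → 25 August 2018.
Later of the two: 25 August 2018.
Examination Delay Credit: +626 days → 12 May 2020.

2020-05-12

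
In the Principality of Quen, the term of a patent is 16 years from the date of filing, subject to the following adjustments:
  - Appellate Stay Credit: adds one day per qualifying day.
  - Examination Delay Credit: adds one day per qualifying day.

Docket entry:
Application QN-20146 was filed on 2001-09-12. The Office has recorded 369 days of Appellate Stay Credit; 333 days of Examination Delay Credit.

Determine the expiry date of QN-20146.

Base term: filing date + 16 years → 12 September 2017.
Appellate Stay Credit: +369 days → 16 September 2018.
Examination Delay Credit: +333 days → 15 August 2019.

2019-08-15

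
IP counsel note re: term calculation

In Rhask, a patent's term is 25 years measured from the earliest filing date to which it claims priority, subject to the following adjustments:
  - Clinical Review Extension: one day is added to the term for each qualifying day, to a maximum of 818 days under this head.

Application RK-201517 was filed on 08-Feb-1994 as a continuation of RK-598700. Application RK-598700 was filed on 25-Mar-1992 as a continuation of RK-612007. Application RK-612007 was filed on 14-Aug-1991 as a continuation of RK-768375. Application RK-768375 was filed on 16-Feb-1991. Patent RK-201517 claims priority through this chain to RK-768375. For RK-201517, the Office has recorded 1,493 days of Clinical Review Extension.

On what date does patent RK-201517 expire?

Earliest priority filing: 16 February 1991.
Base term: 16 February 1991 + 25 years → 16 February 2016.
Clinical Review Extension: 1493 days claimed exceeds the 818-day cap, so +818 days → 14 May 2018.

2018-05-14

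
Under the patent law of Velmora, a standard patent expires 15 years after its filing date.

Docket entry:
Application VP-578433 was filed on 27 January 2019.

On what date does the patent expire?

2034-01-27

Filing date + 15 years → 27 January 2034.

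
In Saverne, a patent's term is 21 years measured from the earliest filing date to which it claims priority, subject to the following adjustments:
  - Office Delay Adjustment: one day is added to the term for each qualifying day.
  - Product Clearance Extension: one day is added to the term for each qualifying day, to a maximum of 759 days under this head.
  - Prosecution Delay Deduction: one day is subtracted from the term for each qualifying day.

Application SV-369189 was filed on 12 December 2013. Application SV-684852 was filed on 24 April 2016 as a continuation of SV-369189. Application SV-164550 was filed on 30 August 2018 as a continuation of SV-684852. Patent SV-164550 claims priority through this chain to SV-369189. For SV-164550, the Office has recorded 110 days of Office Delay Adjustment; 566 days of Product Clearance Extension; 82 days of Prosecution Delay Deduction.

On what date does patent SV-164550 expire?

Earliest priority filing: 12 December 2013.
Base term: 12 December 2013 + 21 years → 12 December 2034.
Office Delay Adjustment: +110 days → 1 April 2035.
Product Clearance Extension: 566 days (within the 759-day cap) → +566 days → 18 October 2036.
Prosecution Delay Deduction: −82 days → 28 July 2036.

2036-07-28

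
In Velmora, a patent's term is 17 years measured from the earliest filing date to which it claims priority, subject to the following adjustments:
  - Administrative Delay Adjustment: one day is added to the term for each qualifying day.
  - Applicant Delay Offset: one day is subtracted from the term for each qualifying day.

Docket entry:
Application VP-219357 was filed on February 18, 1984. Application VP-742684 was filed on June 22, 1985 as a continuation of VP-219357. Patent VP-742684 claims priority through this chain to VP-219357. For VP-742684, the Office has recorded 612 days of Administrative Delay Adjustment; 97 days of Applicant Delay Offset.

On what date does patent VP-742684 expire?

Earliest priority filing: 18 February 1984.
Base term: 18 February 1984 + 17 years → 18 February 2001.
Administrative Delay Adjustment: +612 days → 23 October 2002.
Applicant Delay Offset: −97 days → 18 July 2002.

July 18, 2002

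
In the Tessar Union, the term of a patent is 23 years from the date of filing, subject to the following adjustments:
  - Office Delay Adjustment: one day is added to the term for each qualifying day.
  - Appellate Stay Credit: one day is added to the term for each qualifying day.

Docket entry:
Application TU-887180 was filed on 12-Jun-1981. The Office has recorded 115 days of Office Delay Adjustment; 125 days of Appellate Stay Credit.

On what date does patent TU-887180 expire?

2005-02-07

Base term: filing date + 23 years → 12 June 2004.
Office Delay Adjustment: +115 days → 5 October 2004.
Appellate Stay Credit: +125 days → 7 February 2005.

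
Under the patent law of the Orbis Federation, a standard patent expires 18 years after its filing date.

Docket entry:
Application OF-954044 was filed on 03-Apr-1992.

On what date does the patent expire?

Filing date + 18 years → 3 April 2010.

2010-04-03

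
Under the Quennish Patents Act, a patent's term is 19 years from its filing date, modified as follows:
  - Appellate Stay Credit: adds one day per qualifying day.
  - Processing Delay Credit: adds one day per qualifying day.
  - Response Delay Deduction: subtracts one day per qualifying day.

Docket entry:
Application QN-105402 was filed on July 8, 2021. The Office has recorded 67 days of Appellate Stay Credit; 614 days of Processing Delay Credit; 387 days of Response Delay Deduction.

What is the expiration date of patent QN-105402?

April 28, 2041

Base term: filing date + 19 years → 8 July 2040.
Appellate Stay Credit: +67 days → 13 September 2040.
Processing Delay Credit: +614 days → 20 May 2042.
Response Delay Deduction: −387 days → 28 April 2041.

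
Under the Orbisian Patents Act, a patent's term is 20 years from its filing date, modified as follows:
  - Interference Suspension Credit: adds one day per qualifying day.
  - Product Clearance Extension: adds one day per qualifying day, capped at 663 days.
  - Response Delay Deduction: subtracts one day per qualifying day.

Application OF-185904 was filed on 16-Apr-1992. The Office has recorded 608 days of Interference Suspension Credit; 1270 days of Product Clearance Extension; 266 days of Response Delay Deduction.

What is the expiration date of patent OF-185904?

January 16, 2015

Base term: filing date + 20 years → 16 April 2012.
Interference Suspension Credit: +608 days → 15 December 2013.
Product Clearance Extension: 1270 days claimed exceeds the 663-day cap, so +663 days → 9 October 2015.
Response Delay Deduction: −266 days → 16 January 2015.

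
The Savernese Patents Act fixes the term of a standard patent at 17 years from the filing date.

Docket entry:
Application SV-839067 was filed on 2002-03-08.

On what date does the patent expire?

Filing date + 17 years → 8 March 2019.

2019-03-08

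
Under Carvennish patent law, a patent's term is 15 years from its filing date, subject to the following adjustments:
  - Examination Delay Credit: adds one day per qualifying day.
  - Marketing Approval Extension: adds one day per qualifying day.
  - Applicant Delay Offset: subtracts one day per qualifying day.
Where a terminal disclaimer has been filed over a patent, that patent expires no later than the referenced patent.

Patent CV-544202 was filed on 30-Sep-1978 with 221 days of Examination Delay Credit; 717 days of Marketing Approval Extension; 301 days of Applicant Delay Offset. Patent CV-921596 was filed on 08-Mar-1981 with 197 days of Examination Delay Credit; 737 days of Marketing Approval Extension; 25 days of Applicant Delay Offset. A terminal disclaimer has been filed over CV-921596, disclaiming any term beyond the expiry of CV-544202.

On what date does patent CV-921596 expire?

Natural term of CV-921596:
  Base: filing + 15 years → 8 March 1996.
  Examination Delay Credit: +197 days → 21 September 1996.
  Marketing Approval Extension: +737 days → 28 September 1998.
  Applicant Delay Offset: −25 days → 3 September 1998.
Expiry of referenced patent CV-544202:
  Base: filing + 15 years → 30 September 1993.
  Examination Delay Credit: +221 days → 9 May 1994.
  Marketing Approval Extension: +717 days → 25 April 1996.
  Applicant Delay Offset: −301 days → 29 June 1995.
Terminal disclaimer: CV-921596 expires on the earlier of 3 September 1998 and 29 June 1995.

June 29, 1995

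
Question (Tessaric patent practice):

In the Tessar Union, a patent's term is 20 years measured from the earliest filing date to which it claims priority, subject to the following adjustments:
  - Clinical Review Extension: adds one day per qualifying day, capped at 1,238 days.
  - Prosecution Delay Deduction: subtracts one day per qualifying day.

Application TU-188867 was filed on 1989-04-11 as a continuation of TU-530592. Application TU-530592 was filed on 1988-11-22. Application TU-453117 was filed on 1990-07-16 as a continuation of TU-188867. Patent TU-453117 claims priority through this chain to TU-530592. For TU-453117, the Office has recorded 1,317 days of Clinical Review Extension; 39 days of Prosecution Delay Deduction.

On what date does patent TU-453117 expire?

March 5, 2012

Earliest priority filing: 22 November 1988.
Base term: 22 November 1988 + 20 years → 22 November 2008.
Clinical Review Extension: 1317 days claimed exceeds the 1238-day cap, so +1238 days → 13 April 2012.
Prosecution Delay Deduction: −39 days → 5 March 2012.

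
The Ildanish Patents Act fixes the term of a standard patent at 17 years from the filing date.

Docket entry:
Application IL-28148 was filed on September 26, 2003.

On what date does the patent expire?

Filing date + 17 years → 26 September 2020.

2020-09-26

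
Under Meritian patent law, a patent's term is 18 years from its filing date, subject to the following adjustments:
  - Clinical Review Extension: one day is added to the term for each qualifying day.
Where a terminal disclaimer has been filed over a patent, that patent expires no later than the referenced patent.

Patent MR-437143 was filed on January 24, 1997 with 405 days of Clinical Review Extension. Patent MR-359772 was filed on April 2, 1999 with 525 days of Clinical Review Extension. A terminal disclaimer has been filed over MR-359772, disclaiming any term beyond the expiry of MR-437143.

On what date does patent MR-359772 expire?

2016-03-04

Natural term of MR-359772:
  Base: filing + 18 years → 2 April 2017.
  Clinical Review Extension: +525 days → 9 September 2018.
Expiry of referenced patent MR-437143:
  Base: filing + 18 years → 24 January 2015.
  Clinical Review Extension: +405 days → 4 March 2016.
Terminal disclaimer: MR-359772 expires on the earlier of 9 September 2018 and 4 March 2016.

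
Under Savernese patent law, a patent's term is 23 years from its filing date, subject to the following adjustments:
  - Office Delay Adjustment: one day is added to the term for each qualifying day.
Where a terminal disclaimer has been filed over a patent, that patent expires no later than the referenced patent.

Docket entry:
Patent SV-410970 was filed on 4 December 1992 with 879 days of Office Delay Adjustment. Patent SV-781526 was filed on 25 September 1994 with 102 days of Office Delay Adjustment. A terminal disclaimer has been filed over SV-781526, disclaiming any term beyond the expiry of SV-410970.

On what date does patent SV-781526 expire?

Natural term of SV-781526:
  Base: filing + 23 years → 25 September 2017.
  Office Delay Adjustment: +102 days → 5 January 2018.
Expiry of referenced patent SV-410970:
  Base: filing + 23 years → 4 December 2015.
  Office Delay Adjustment: +879 days → 1 May 2018.
Terminal disclaimer: SV-781526 expires on the earlier of 5 January 2018 and 1 May 2018.

2018-01-05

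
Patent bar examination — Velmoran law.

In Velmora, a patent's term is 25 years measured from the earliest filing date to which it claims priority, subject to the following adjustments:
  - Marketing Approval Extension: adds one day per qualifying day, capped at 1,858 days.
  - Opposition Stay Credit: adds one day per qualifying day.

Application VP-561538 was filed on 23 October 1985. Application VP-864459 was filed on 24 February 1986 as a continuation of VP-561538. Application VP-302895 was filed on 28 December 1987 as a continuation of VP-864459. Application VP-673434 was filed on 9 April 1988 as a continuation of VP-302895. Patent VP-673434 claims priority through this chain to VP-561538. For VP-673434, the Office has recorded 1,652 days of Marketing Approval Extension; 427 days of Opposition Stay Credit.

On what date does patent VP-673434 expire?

Earliest priority filing: 23 October 1985.
Base term: 23 October 1985 + 25 years → 23 October 2010.
Marketing Approval Extension: 1652 days (within the 1858-day cap) → +1652 days → 2 May 2015.
Opposition Stay Credit: +427 days → 2 July 2016.

July 2, 2016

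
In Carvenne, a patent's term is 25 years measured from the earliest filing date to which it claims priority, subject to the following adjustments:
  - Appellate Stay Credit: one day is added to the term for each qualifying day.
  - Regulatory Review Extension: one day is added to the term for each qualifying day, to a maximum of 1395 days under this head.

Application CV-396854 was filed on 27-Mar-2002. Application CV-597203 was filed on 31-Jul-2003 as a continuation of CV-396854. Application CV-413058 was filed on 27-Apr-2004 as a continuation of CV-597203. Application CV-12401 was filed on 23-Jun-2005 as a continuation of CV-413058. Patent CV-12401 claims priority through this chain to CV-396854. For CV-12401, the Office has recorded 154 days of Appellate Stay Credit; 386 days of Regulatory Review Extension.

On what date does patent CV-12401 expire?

Earliest priority filing: 27 March 2002.
Base term: 27 March 2002 + 25 years → 27 March 2027.
Appellate Stay Credit: +154 days → 28 August 2027.
Regulatory Review Extension: 386 days (within the 1395-day cap) → +386 days → 17 September 2028.

2028-09-17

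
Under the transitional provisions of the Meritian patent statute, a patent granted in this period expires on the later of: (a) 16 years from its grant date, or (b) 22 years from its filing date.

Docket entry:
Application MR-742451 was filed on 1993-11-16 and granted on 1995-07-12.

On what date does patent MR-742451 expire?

(a) grant + 16 years → 12 July 2011.
(b) filing + 22 years → 16 November 2015.
Later of the two: 16 November 2015.

November 16, 2015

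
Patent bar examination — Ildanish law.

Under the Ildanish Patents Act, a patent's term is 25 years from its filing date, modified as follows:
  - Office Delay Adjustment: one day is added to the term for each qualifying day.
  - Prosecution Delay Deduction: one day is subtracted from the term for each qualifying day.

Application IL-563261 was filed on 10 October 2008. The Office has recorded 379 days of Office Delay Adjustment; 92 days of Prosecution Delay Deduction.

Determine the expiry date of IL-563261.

2034-07-24

Base term: filing date + 25 years → 10 October 2033.
Office Delay Adjustment: +379 days → 24 October 2034.
Prosecution Delay Deduction: −92 days → 24 July 2034.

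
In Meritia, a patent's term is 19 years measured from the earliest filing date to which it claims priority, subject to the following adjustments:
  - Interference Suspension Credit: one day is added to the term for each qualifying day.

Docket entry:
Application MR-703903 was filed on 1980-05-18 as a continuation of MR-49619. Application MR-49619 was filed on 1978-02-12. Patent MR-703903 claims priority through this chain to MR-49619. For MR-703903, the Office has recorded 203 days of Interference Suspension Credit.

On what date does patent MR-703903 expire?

Earliest priority filing: 12 February 1978.
Base term: 12 February 1978 + 19 years → 12 February 1997.
Interference Suspension Credit: +203 days → 3 September 1997.

1997-09-03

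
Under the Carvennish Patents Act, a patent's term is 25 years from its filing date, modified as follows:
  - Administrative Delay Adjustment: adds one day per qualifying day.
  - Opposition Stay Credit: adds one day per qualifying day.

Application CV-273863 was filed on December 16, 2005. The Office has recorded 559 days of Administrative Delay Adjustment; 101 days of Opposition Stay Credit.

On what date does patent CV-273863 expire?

2032-10-06

Base term: filing date + 25 years → 16 December 2030.
Administrative Delay Adjustment: +559 days → 27 June 2032.
Opposition Stay Credit: +101 days → 6 October 2032.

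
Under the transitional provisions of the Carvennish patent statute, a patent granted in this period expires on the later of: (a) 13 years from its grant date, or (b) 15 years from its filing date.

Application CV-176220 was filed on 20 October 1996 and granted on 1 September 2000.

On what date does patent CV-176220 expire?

(a) grant + 13 years → 1 September 2013.
(b) filing + 15 years → 20 October 2011.
Later of the two: 1 September 2013.

September 1, 2013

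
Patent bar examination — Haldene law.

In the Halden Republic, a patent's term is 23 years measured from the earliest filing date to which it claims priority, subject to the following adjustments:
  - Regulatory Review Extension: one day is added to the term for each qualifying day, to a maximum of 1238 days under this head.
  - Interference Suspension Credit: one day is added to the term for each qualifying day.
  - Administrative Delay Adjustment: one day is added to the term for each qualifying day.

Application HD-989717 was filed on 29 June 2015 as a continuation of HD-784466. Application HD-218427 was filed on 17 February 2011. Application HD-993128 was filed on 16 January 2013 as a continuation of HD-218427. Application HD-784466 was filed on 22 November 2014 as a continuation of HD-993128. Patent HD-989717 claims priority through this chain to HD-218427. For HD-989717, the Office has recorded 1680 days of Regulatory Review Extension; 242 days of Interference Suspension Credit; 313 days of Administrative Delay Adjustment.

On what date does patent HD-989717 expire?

2039-01-15

Earliest priority filing: 17 February 2011.
Base term: 17 February 2011 + 23 years → 17 February 2034.
Regulatory Review Extension: 1680 days claimed exceeds the 1238-day cap, so +1238 days → 9 July 2037.
Interference Suspension Credit: +242 days → 8 March 2038.
Administrative Delay Adjustment: +313 days → 15 January 2039.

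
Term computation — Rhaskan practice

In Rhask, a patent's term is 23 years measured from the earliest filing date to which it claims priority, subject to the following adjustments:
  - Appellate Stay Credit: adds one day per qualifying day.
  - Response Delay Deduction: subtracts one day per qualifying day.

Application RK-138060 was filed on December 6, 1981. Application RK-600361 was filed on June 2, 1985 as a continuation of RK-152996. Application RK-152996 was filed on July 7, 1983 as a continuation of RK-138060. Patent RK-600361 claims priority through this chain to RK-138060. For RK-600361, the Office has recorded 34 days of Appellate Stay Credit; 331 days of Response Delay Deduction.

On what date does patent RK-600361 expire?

February 13, 2004

Earliest priority filing: 6 December 1981.
Base term: 6 December 1981 + 23 years → 6 December 2004.
Appellate Stay Credit: +34 days → 9 January 2005.
Response Delay Deduction: −331 days → 13 February 2004.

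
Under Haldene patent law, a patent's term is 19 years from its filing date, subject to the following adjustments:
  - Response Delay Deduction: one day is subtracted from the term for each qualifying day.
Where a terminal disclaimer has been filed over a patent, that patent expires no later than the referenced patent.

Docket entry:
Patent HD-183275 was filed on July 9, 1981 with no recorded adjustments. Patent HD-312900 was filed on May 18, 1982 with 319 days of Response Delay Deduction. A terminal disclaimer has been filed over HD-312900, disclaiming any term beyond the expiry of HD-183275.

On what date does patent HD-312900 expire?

Natural term of HD-312900:
  Base: filing + 19 years → 18 May 2001.
  Response Delay Deduction: −319 days → 3 July 2000.
Expiry of referenced patent HD-183275:
  Base: filing + 19 years → 9 July 2000.
Terminal disclaimer: HD-312900 expires on the earlier of 3 July 2000 and 9 July 2000.

July 3, 2000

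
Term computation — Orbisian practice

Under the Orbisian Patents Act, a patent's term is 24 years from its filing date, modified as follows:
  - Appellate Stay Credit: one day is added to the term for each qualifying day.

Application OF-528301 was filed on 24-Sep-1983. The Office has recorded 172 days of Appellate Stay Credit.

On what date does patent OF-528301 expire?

2008-03-14

Base term: filing date + 24 years → 24 September 2007.
Appellate Stay Credit: +172 days → 14 March 2008.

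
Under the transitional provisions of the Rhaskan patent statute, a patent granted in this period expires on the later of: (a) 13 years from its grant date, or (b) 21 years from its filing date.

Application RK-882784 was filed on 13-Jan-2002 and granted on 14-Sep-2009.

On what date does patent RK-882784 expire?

(a) grant + 13 years → 14 September 2022.
(b) filing + 21 years → 13 January 2023.
Later of the two: 13 January 2023.

January 13, 2023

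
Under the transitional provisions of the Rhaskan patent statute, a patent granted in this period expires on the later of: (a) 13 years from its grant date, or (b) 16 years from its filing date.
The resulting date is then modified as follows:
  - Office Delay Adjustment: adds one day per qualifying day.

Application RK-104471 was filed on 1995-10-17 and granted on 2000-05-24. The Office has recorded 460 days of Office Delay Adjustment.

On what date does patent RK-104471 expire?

(a) grant + 13 years → 24 May 2013.
(b) filing + 16 years → 17 October 2011.
Later of the two: 24 May 2013.
Office Delay Adjustment: +460 days → 27 August 2014.

August 27, 2014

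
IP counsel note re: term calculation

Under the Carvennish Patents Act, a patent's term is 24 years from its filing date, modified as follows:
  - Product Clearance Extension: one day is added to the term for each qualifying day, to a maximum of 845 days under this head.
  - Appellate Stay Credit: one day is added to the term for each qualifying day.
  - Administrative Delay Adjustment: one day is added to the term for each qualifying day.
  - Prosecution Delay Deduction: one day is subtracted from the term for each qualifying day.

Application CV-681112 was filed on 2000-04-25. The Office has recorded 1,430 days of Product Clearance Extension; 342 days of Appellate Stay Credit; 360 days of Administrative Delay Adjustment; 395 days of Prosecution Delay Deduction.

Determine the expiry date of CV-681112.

Base term: filing date + 24 years → 25 April 2024.
Product Clearance Extension: 1430 days claimed exceeds the 845-day cap, so +845 days → 18 August 2026.
Appellate Stay Credit: +342 days → 26 July 2027.
Administrative Delay Adjustment: +360 days → 20 July 2028.
Prosecution Delay Deduction: −395 days → 21 June 2027.

2027-06-21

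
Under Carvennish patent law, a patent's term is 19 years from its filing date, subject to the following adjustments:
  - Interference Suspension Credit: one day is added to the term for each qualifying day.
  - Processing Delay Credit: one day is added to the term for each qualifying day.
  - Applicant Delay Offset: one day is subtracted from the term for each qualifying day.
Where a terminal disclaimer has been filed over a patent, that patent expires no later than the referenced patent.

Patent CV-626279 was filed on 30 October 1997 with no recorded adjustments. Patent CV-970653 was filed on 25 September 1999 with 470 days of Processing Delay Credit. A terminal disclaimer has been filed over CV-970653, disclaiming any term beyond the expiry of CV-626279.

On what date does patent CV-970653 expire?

2016-10-30

Natural term of CV-970653:
  Base: filing + 19 years → 25 September 2018.
  Processing Delay Credit: +470 days → 8 January 2020.
Expiry of referenced patent CV-626279:
  Base: filing + 19 years → 30 October 2016.
Terminal disclaimer: CV-970653 expires on the earlier of 8 January 2020 and 30 October 2016.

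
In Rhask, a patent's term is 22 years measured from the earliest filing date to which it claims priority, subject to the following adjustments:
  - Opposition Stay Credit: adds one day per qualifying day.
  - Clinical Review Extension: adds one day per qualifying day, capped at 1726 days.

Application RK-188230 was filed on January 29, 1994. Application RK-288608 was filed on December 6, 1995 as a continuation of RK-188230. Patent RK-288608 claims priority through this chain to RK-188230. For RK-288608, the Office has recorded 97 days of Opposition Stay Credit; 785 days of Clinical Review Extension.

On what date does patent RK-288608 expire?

June 29, 2018

Earliest priority filing: 29 January 1994.
Base term: 29 January 1994 + 22 years → 29 January 2016.
Opposition Stay Credit: +97 days → 5 May 2016.
Clinical Review Extension: 785 days (within the 1726-day cap) → +785 days → 29 June 2018.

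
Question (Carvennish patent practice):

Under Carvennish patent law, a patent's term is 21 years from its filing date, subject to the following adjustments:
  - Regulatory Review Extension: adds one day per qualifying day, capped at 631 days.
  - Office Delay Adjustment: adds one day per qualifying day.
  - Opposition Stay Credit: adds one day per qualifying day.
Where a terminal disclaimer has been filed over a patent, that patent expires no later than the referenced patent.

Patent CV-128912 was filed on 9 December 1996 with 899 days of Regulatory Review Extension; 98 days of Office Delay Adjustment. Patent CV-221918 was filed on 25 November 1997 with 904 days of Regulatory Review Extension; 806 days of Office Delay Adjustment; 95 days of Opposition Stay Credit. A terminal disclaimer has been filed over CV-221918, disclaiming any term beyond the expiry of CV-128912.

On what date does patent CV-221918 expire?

Natural term of CV-221918:
  Base: filing + 21 years → 25 November 2018.
  Regulatory Review Extension: 904 days claimed exceeds the 631-day cap, so +631 days → 17 August 2020.
  Office Delay Adjustment: +806 days → 1 November 2022.
  Opposition Stay Credit: +95 days → 4 February 2023.
Expiry of referenced patent CV-128912:
  Base: filing + 21 years → 9 December 2017.
  Regulatory Review Extension: 899 days claimed exceeds the 631-day cap, so +631 days → 1 September 2019.
  Office Delay Adjustment: +98 days → 8 December 2019.
Terminal disclaimer: CV-221918 expires on the earlier of 4 February 2023 and 8 December 2019.

December 8, 2019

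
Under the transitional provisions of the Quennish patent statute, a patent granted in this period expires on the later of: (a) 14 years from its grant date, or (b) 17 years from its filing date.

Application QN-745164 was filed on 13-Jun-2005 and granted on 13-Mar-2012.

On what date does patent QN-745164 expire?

(a) grant + 14 years → 13 March 2026.
(b) filing + 17 years → 13 June 2022.
Later of the two: 13 March 2026.

March 13, 2026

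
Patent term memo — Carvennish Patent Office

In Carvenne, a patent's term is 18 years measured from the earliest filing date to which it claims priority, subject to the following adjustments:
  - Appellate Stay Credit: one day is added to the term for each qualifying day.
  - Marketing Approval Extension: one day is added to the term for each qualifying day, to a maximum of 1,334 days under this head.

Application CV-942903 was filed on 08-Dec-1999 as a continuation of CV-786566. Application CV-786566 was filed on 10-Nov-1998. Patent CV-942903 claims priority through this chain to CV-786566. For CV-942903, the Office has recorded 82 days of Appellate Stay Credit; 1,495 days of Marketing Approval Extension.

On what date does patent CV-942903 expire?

September 26, 2020

Earliest priority filing: 10 November 1998.
Base term: 10 November 1998 + 18 years → 10 November 2016.
Appellate Stay Credit: +82 days → 31 January 2017.
Marketing Approval Extension: 1495 days claimed exceeds the 1334-day cap, so +1334 days → 26 September 2020.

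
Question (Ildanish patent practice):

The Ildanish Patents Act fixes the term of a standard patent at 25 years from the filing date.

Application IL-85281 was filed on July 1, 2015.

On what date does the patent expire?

July 1, 2040

Filing date + 25 years → 1 July 2040.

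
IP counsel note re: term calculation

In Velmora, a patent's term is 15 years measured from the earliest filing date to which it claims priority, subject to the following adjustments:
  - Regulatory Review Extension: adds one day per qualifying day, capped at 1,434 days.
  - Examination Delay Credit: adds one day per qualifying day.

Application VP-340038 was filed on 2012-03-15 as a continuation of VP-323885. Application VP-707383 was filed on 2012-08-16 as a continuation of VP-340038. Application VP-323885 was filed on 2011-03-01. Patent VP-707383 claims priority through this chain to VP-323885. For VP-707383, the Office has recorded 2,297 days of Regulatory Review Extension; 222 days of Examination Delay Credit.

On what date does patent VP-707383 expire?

Earliest priority filing: 1 March 2011.
Base term: 1 March 2011 + 15 years → 1 March 2026.
Regulatory Review Extension: 2297 days claimed exceeds the 1434-day cap, so +1434 days → 2 February 2030.
Examination Delay Credit: +222 days → 12 September 2030.

September 12, 2030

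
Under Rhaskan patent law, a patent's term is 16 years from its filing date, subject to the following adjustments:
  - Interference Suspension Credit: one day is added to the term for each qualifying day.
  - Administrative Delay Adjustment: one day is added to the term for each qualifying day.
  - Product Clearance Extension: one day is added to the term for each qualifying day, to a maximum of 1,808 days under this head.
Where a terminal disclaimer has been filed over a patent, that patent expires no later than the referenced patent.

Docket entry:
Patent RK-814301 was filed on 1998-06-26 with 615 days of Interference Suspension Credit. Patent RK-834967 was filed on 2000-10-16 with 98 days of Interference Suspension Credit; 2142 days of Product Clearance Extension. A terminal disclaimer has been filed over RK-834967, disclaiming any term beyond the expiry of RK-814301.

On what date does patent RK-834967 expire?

2016-03-02

Natural term of RK-834967:
  Base: filing + 16 years → 16 October 2016.
  Interference Suspension Credit: +98 days → 22 January 2017.
  Product Clearance Extension: 2142 days claimed exceeds the 1808-day cap, so +1808 days → 4 January 2022.
Expiry of referenced patent RK-814301:
  Base: filing + 16 years → 26 June 2014.
  Interference Suspension Credit: +615 days → 2 March 2016.
Terminal disclaimer: RK-834967 expires on the earlier of 4 January 2022 and 2 March 2016.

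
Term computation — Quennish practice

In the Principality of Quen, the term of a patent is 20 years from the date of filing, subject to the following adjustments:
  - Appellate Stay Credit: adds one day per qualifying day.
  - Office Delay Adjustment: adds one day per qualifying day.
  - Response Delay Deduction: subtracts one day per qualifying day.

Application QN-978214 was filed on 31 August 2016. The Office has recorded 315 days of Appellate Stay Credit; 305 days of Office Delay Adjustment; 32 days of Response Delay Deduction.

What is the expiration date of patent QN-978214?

April 11, 2038

Base term: filing date + 20 years → 31 August 2036.
Appellate Stay Credit: +315 days → 12 July 2037.
Office Delay Adjustment: +305 days → 13 May 2038.
Response Delay Deduction: −32 days → 11 April 2038.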